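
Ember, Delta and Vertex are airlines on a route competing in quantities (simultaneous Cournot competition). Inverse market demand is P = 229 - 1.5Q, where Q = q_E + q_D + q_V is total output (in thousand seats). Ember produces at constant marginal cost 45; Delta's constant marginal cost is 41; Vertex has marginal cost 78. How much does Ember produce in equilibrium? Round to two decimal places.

Ember's profit: π_E = (229 - 1.5Q)q_E - (45q_E). Setting ∂π_E/∂q_E = 0: 184 - 3q_E - (3/2)(q_D + q_V) = 0.
Delta's profit: π_D = (229 - 1.5Q)q_D - (41q_D). Setting ∂π_D/∂q_D = 0: 188 - 3q_D - (3/2)(q_E + q_V) = 0.
Vertex's profit: π_V = (229 - 1.5Q)q_V - (78q_V). Setting ∂π_V/∂q_V = 0: 151 - 3q_V - (3/2)(q_E + q_D) = 0.
Summing all 3 equations gives 523 − 6Q = 0, hence Q = 523/6.
Back-substituting: q_E = (184 − 523/4)/(3/2) = 71/2, q_D = (188 − 523/4)/(3/2) = 229/6, q_V = (151 − 523/4)/(3/2) = 27/2.

35.50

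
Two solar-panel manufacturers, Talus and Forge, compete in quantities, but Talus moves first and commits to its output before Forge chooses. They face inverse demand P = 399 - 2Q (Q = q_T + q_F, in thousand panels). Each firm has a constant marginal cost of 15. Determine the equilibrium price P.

The follower Forge best-responds to any q_T: π_F = (399 - 2Q)q_F - 15q_F.
∂π_F/∂q_F = 384 - 2q_T - 4q_F = 0 gives the reaction function q_F = (384 - 2q_T)/4.
Talus substitutes q_F(q_T) into its own profit: π_T = q_T(399 - 2q_T - (384 - 2q_T)/2) - 15q_T = (207 - q_T)q_T - 15q_T.
Maximising: ∂π_T/∂q_T = 192 - 2q_T = 0, giving q_T = 96.
Then q_F = (384 - 2·96)/4 = 48.
Total output Q = 144, so price P = 399 - 2·144 = 111.

111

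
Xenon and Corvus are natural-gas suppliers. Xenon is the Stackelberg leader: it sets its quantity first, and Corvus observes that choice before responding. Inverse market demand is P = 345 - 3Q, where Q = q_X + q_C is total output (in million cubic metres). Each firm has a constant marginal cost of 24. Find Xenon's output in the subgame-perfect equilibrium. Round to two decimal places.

53.50

The follower Corvus best-responds to any q_X: π_C = (345 - 3Q)q_C - 24q_C.
Setting the follower's marginal profit to zero, 321 - 3q_X - 6q_C = 0, i.e. q_C = (321 - 3q_X)/6.
The leader anticipates this reaction. Substituting into P = 345 - 3Q gives P = 369/2 - (3/2)q_X, so π_X = (369/2 - (3/2)q_X)q_X - 24q_X.
Leader FOC: 321/2 - 3q_X = 0, so q_X = 107/2.
Then q_C = (321 - 3·(107/2))/6 = 107/4.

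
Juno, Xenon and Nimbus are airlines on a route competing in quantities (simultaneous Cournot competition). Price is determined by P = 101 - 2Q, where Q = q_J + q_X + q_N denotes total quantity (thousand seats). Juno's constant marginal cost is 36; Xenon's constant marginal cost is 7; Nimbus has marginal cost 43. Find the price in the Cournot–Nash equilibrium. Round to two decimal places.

Juno's profit: π_J = (101 - 2Q)q_J - (36q_J). Setting ∂π_J/∂q_J = 0: 65 - 4q_J - 2(q_X + q_N) = 0.
Xenon's profit: π_X = (101 - 2Q)q_X - (7q_X). Setting ∂π_X/∂q_X = 0: 94 - 4q_X - 2(q_J + q_N) = 0.
Nimbus's profit: π_N = (101 - 2Q)q_N - (43q_N). Setting ∂π_N/∂q_N = 0: 58 - 4q_N - 2(q_J + q_X) = 0.
Adding the 3 conditions: 217 − 4Q − 4Q = 0, i.e. Q = 217/8.
Back-substituting: q_J = (65 − 217/4)/2 = 43/8, q_X = (94 − 217/4)/2 = 159/8, q_N = (58 − 217/4)/2 = 15/8.
Total output Q = 217/8, so price P = 101 - 2·(217/8) = 187/4.

46.75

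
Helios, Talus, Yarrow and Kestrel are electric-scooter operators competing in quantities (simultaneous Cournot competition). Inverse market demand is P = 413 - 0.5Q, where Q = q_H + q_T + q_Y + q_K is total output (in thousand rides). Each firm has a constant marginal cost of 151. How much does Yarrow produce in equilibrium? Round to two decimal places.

A representative firm's profit is π_i = q_i(413 - 0.5Q) - 151q_i.
First-order condition (treating rivals' output as given): 262 - q_i - (1/2)·Σ_{j≠i} q_j = 0.
With identical firms every q_j equals q_i, so Σ_{j≠i} q_j = 3q_i and 262 = (5/2)q_i, giving q_i = 524/5.

104.80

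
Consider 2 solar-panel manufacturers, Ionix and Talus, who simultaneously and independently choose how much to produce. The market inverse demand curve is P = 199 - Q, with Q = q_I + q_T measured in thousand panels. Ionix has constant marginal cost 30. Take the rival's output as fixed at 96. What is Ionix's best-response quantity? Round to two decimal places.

36.50

With the rival's output fixed at 96, Ionix's profit is π_I = (199 - 96 - q_I)q_I - (30q_I) = (103 - q_I)q_I - (30q_I).
∂π_I/∂q_I = 73 - 2q_I = 0, so q_I = 73/2.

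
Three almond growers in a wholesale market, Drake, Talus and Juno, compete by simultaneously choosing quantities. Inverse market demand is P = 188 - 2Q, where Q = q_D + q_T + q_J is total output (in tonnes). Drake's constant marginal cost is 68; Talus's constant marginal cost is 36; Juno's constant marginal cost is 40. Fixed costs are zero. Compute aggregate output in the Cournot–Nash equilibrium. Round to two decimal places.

Drake's profit: π_D = (188 - 2Q)q_D - (68q_D). Setting ∂π_D/∂q_D = 0: 120 - 4q_D - 2(q_T + q_J) = 0.
Talus's first-order condition: 152 - 4q_T - 2(q_D + q_J) = 0.
Juno's profit: π_J = (188 - 2Q)q_J - (40q_J). Setting ∂π_J/∂q_J = 0: 148 - 4q_J - 2(q_D + q_T) = 0.
Adding the 3 conditions: 420 − 4Q − 4Q = 0, i.e. Q = 105/2.
Back-substituting: q_D = (120 − 105)/2 = 15/2, q_T = (152 − 105)/2 = 47/2, q_J = (148 − 105)/2 = 43/2.
Total output Q = 15/2 + 47/2 + 43/2 = 105/2.

52.50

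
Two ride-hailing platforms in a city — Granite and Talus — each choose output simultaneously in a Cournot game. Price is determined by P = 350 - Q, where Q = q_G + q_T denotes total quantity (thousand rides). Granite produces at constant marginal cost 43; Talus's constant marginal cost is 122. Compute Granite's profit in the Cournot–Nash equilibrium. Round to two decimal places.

Granite's profit: π_G = (350 - Q)q_G - (43q_G). Setting ∂π_G/∂q_G = 0: 307 - 2q_G - (q_T) = 0.
Talus's profit: π_T = (350 - Q)q_T - (122q_T). Setting ∂π_T/∂q_T = 0: 228 - 2q_T - (q_G) = 0.
Best responses: q_G = (307 - q_T)/2, q_T = (228 - q_G)/2.
Solving the pair: q_G = 386/3, q_T = 149/3.
Price P = 350 - 535/3 = 515/3.
Granite's profit: (515/3 - 43)·(386/3) = 16555.1111.

16555.11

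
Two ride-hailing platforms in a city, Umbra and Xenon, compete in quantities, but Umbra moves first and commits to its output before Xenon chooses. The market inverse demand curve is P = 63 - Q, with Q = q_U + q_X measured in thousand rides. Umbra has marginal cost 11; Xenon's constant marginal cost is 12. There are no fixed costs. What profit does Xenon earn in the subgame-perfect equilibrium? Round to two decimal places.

150.06

The follower Xenon best-responds to any q_U: π_X = (63 - Q)q_X - 12q_X.
Setting the follower's marginal profit to zero, 51 - q_U - 2q_X = 0, i.e. q_X = (51 - q_U)/2.
The leader anticipates this reaction. Substituting into P = 63 - Q gives P = 75/2 - (1/2)q_U, so π_U = (75/2 - (1/2)q_U)q_U - 11q_U.
Maximising: ∂π_U/∂q_U = 53/2 - q_U = 0, giving q_U = 53/2.
Then q_X = (51 - 53/2)/2 = 49/4.
Price P = 63 - 155/4 = 97/4.
Xenon's profit: (97/4 - 12)·(49/4) = 150.0625.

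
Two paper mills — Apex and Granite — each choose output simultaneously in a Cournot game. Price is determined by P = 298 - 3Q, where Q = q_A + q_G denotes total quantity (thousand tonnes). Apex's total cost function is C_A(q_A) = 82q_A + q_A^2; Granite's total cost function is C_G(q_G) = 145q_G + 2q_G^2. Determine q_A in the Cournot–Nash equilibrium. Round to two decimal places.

23.96

Apex's profit: π_A = (298 - 3Q)q_A - (82q_A + q_A²). Setting ∂π_A/∂q_A = 0: 216 - 8q_A - 3(q_G) = 0.
Granite's first-order condition: 153 - 10q_G - 3(q_A) = 0.
Rearranging gives the reaction functions q_A = (216 - 3q_G)/8 and q_G = (153 - 3q_A)/10.
Solving the pair: q_A = 1701/71, q_G = 576/71.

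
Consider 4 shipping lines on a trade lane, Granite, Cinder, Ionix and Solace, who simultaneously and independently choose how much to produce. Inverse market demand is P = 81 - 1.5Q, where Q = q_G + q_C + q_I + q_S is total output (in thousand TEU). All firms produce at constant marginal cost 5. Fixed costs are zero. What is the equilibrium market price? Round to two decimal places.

Each firm earns π_i = (81 - 1.5Q)q_i - 5q_i.
Setting ∂π_i/∂q_i = 0 with rivals' quantities fixed: 76 - 3q_i - (3/2)·Σ_{j≠i} q_j = 0.
By symmetry each firm produces the same amount; substituting Σ_{j≠i} q_j = 3q_i yields q_i = 76/(15/2) = 152/15.
Total output Q = 608/15, so price P = 81 - (3/2)·(608/15) = 101/5.

20.20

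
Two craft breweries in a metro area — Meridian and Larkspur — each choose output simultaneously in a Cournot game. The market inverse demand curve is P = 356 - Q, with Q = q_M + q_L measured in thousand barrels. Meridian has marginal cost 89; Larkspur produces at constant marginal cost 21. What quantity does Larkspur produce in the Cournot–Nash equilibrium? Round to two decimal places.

134.33

Meridian's profit: π_M = (356 - Q)q_M - (89q_M). Setting ∂π_M/∂q_M = 0: 267 - 2q_M - (q_L) = 0.
Larkspur's profit: π_L = (356 - Q)q_L - (21q_L). Setting ∂π_L/∂q_L = 0: 335 - 2q_L - (q_M) = 0.
Rearranging gives the reaction functions q_M = (267 - q_L)/2 and q_L = (335 - q_M)/2.
Substituting one into the other gives q_M = 199/3 and q_L = 403/3.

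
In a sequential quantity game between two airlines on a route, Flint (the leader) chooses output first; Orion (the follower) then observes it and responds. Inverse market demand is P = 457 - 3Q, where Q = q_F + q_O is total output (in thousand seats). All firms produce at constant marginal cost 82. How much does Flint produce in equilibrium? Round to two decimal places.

62.50

Solve by backward induction. Given q_F, the follower Orion maximises π_O = (457 - 3q_F - 3q_O)q_O - 82q_O.
Follower FOC: 375 - 3q_F - 6q_O = 0, so q_O(q_F) = (375 - 3q_F)/6.
The leader anticipates this reaction. Substituting into P = 457 - 3Q gives P = 539/2 - (3/2)q_F, so π_F = (539/2 - (3/2)q_F)q_F - 82q_F.
Maximising: ∂π_F/∂q_F = 375/2 - 3q_F = 0, giving q_F = 125/2.
Then q_O = (375 - 3·(125/2))/6 = 125/4.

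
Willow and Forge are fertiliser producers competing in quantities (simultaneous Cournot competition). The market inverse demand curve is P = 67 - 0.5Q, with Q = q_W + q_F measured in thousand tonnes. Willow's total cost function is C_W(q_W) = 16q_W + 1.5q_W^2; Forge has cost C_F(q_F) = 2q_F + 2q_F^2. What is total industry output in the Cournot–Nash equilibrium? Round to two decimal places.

Willow's profit: π_W = (67 - 0.5Q)q_W - (16q_W + (3/2)q_W²). Setting ∂π_W/∂q_W = 0: 51 - 4q_W - (1/2)(q_F) = 0.
Forge's first-order condition: 65 - 5q_F - (1/2)(q_W) = 0.
Best responses: q_W = (51 - (1/2)q_F)/4, q_F = (65 - (1/2)q_W)/5.
Substituting one into the other gives q_W = 890/79 and q_F = 938/79.
Total output Q = 890/79 + 938/79 = 1828/79.

23.14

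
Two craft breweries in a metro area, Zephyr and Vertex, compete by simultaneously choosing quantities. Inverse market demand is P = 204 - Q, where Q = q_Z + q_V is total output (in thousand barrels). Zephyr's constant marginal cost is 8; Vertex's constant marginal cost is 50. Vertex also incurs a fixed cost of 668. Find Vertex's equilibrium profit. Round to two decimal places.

725.78

Zephyr's profit: π_Z = (204 - Q)q_Z - (8q_Z). Setting ∂π_Z/∂q_Z = 0: 196 - 2q_Z - (q_V) = 0.
Vertex's first-order condition: 154 - 2q_V - (q_Z) = 0.
Best responses: q_Z = (196 - q_V)/2, q_V = (154 - q_Z)/2.
Substituting one into the other gives q_Z = 238/3 and q_V = 112/3.
Price P = 204 - 350/3 = 262/3.
Vertex's profit: (262/3 - 50)·(112/3) - 668 = 725.7778.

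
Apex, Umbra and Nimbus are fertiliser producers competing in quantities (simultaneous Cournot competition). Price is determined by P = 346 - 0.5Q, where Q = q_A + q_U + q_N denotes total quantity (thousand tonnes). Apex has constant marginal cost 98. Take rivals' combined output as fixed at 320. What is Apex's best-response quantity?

88

With rivals' combined output fixed at 320, Apex's profit is π_A = (346 - (1/2)·320 - (1/2)q_A)q_A - (98q_A) = (186 - (1/2)q_A)q_A - (98q_A).
∂π_A/∂q_A = 88 - q_A = 0, so q_A = 88.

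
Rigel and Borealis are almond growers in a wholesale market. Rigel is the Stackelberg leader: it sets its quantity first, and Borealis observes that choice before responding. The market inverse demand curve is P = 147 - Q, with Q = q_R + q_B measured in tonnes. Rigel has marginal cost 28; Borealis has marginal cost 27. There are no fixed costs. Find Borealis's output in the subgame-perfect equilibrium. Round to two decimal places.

The follower Borealis best-responds to any q_R: π_B = (147 - Q)q_B - 27q_B.
Follower FOC: 120 - q_R - 2q_B = 0, so q_B(q_R) = (120 - q_R)/2.
The leader anticipates this reaction. Substituting into P = 147 - Q gives P = 87 - (1/2)q_R, so π_R = (87 - (1/2)q_R)q_R - 28q_R.
Leader FOC: 59 - q_R = 0, so q_R = 59.
Then q_B = (120 - 59)/2 = 61/2.

30.50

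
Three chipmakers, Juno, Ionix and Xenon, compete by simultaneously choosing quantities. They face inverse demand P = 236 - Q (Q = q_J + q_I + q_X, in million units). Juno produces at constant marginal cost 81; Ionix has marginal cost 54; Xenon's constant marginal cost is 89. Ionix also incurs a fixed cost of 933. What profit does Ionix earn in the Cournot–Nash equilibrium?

Juno's profit: π_J = (236 - Q)q_J - (81q_J). Setting ∂π_J/∂q_J = 0: 155 - 2q_J - (q_I + q_X) = 0.
Ionix's profit: π_I = (236 - Q)q_I - (54q_I). Setting ∂π_I/∂q_I = 0: 182 - 2q_I - (q_J + q_X) = 0.
Xenon's profit: π_X = (236 - Q)q_X - (89q_X). Setting ∂π_X/∂q_X = 0: 147 - 2q_X - (q_J + q_I) = 0.
Adding the 3 first-order conditions: 484 − 4Q = 0, so Q = 121.
Back-substituting: q_J = (155 − 121) = 34, q_I = (182 − 121) = 61, q_X = (147 − 121) = 26.
Price P = 236 - 121 = 115.
Ionix's profit: (115 - 54)·61 - 933 = 2788.

2788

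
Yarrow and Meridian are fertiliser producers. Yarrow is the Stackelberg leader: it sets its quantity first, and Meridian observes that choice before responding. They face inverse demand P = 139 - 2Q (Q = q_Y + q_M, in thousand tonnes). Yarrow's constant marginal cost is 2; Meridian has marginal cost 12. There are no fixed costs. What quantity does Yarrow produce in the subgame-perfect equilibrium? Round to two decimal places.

36.75

The follower Meridian best-responds to any q_Y: π_M = (139 - 2Q)q_M - 12q_M.
Follower FOC: 127 - 2q_Y - 4q_M = 0, so q_M(q_Y) = (127 - 2q_Y)/4.
Yarrow substitutes q_M(q_Y) into its own profit: π_Y = q_Y(139 - 2q_Y - (127 - 2q_Y)/2) - 2q_Y = (151/2 - q_Y)q_Y - 2q_Y.
Leader FOC: 147/2 - 2q_Y = 0, so q_Y = 147/4.
Then q_M = (127 - 2·(147/4))/4 = 107/8.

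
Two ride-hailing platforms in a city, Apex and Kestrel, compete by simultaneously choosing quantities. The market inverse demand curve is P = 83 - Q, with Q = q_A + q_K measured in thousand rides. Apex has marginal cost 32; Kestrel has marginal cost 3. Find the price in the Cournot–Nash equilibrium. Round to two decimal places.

Apex's profit: π_A = (83 - Q)q_A - (32q_A). Setting ∂π_A/∂q_A = 0: 51 - 2q_A - (q_K) = 0.
Kestrel's profit: π_K = (83 - Q)q_K - (3q_K). Setting ∂π_K/∂q_K = 0: 80 - 2q_K - (q_A) = 0.
Best responses: q_A = (51 - q_K)/2, q_K = (80 - q_A)/2.
Solving the pair: q_A = 22/3, q_K = 109/3.
Total output Q = 131/3, so price P = 83 - 131/3 = 118/3.

39.33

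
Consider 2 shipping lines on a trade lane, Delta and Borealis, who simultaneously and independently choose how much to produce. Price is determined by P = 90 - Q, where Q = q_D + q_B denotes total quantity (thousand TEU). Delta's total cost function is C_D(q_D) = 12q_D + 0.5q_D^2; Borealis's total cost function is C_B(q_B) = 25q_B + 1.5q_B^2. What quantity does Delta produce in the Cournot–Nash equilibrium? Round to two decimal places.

23.21

Delta's profit: π_D = (90 - Q)q_D - (12q_D + (1/2)q_D²). Setting ∂π_D/∂q_D = 0: 78 - 3q_D - (q_B) = 0.
Borealis's profit: π_B = (90 - Q)q_B - (25q_B + (3/2)q_B²). Setting ∂π_B/∂q_B = 0: 65 - 5q_B - (q_D) = 0.
Best responses: q_D = (78 - q_B)/3, q_B = (65 - q_D)/5.
Substituting one into the other gives q_D = 325/14 and q_B = 117/14.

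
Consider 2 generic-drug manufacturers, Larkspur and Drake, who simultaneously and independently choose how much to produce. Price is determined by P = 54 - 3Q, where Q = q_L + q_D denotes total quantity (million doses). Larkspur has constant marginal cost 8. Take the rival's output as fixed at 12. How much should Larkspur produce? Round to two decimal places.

1.67

With the rival's output fixed at 12, Larkspur's profit is π_L = (54 - 3·12 - 3q_L)q_L - (8q_L) = (18 - 3q_L)q_L - (8q_L).
∂π_L/∂q_L = 10 - 6q_L = 0, so q_L = 5/3.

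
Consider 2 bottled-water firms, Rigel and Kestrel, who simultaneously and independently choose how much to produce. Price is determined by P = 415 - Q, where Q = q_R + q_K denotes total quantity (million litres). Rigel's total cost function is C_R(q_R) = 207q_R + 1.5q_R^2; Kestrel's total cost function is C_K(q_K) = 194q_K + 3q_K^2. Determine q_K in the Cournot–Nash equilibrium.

Rigel's profit: π_R = (415 - Q)q_R - (207q_R + (3/2)q_R²). Setting ∂π_R/∂q_R = 0: 208 - 5q_R - (q_K) = 0.
Kestrel's profit: π_K = (415 - Q)q_K - (194q_K + 3q_K²). Setting ∂π_K/∂q_K = 0: 221 - 8q_K - (q_R) = 0.
Rearranging gives the reaction functions q_R = (208 - q_K)/5 and q_K = (221 - q_R)/8.
Solving the pair: q_R = 37, q_K = 23.

23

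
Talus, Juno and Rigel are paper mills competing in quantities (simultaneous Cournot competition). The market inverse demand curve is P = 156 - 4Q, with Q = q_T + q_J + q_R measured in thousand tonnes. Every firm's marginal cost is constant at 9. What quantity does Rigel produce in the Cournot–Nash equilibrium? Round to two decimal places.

Each firm earns π_i = (156 - 4Q)q_i - 9q_i.
First-order condition (treating rivals' output as given): 147 - 8q_i - 4·Σ_{j≠i} q_j = 0.
With identical firms every q_j equals q_i, so Σ_{j≠i} q_j = 2q_i and 147 = 16q_i, giving q_i = 147/16.

9.19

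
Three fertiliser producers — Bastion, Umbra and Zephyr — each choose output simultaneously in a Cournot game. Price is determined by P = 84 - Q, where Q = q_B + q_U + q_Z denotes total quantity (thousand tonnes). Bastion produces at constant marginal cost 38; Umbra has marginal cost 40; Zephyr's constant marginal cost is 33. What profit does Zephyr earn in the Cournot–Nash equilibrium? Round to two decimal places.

248.06

Bastion's profit: π_B = (84 - Q)q_B - (38q_B). Setting ∂π_B/∂q_B = 0: 46 - 2q_B - (q_U + q_Z) = 0.
Umbra's first-order condition: 44 - 2q_U - (q_B + q_Z) = 0.
Zephyr's profit: π_Z = (84 - Q)q_Z - (33q_Z). Setting ∂π_Z/∂q_Z = 0: 51 - 2q_Z - (q_B + q_U) = 0.
Adding the 3 first-order conditions: 141 − 4Q = 0, so Q = 141/4.
Back-substituting: q_B = (46 − 141/4) = 43/4, q_U = (44 − 141/4) = 35/4, q_Z = (51 − 141/4) = 63/4.
Price P = 84 - 141/4 = 195/4.
Zephyr's profit: (195/4 - 33)·(63/4) = 248.0625.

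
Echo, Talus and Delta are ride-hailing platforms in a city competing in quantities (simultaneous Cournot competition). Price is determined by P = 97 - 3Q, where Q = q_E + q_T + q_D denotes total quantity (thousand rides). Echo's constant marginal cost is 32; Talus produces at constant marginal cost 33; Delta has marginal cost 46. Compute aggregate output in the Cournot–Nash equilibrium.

15

Echo's profit: π_E = (97 - 3Q)q_E - (32q_E). Setting ∂π_E/∂q_E = 0: 65 - 6q_E - 3(q_T + q_D) = 0.
Talus's first-order condition: 64 - 6q_T - 3(q_E + q_D) = 0.
Delta's first-order condition: 51 - 6q_D - 3(q_E + q_T) = 0.
Adding the 3 conditions: 180 − 6Q − 6Q = 0, i.e. Q = 15.
Back-substituting: q_E = (65 − 45)/3 = 20/3, q_T = (64 − 45)/3 = 19/3, q_D = (51 − 45)/3 = 2.
Total output Q = 20/3 + 19/3 + 2 = 15.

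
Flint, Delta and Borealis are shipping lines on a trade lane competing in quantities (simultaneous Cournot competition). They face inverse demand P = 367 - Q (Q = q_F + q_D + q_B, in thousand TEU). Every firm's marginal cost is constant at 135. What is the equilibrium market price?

193

Each firm earns π_i = (367 - Q)q_i - 135q_i.
Setting ∂π_i/∂q_i = 0 with rivals' quantities fixed: 232 - 2q_i - Σ_{j≠i} q_j = 0.
By symmetry each firm produces the same amount; substituting Σ_{j≠i} q_j = 2q_i yields q_i = 232/4 = 58.
Total output Q = 174, so price P = 367 - 174 = 193.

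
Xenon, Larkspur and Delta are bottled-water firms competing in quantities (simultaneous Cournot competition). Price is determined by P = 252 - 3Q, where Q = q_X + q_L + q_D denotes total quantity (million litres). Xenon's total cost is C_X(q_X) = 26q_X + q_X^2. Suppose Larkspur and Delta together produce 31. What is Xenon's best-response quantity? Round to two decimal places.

With rivals' combined output fixed at 31, Xenon's profit is π_X = (252 - 3·31 - 3q_X)q_X - (26q_X + q_X²) = (159 - 3q_X)q_X - (26q_X + q_X²).
∂π_X/∂q_X = 133 - 8q_X = 0, so q_X = 133/8.

16.63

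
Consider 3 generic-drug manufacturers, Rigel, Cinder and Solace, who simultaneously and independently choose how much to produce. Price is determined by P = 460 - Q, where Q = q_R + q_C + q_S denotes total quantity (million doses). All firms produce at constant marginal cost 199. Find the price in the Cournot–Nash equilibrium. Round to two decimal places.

Each firm earns π_i = (460 - Q)q_i - 199q_i.
Setting ∂π_i/∂q_i = 0 with rivals' quantities fixed: 261 - 2q_i - Σ_{j≠i} q_j = 0.
With identical firms every q_j equals q_i, so Σ_{j≠i} q_j = 2q_i and 261 = 4q_i, giving q_i = 261/4.
Total output Q = 783/4, so price P = 460 - 783/4 = 1057/4.

264.25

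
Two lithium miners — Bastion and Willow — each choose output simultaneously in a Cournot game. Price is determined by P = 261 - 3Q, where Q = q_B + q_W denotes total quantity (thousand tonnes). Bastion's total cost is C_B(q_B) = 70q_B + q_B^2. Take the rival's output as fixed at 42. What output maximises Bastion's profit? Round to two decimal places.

8.13

With the rival's output fixed at 42, Bastion's profit is π_B = (261 - 3·42 - 3q_B)q_B - (70q_B + q_B²) = (135 - 3q_B)q_B - (70q_B + q_B²).
∂π_B/∂q_B = 65 - 8q_B = 0, so q_B = 65/8.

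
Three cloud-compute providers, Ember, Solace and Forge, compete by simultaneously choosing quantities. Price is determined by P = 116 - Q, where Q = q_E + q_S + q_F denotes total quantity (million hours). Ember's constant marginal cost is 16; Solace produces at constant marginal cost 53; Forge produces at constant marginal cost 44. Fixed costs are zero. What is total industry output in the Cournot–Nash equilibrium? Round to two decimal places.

58.75

Ember's profit: π_E = (116 - Q)q_E - (16q_E). Setting ∂π_E/∂q_E = 0: 100 - 2q_E - (q_S + q_F) = 0.
Solace's first-order condition: 63 - 2q_S - (q_E + q_F) = 0.
Forge's first-order condition: 72 - 2q_F - (q_E + q_S) = 0.
Adding the 3 conditions: 235 − 2Q − 2Q = 0, i.e. Q = 235/4.
Back-substituting: q_E = (100 − 235/4) = 165/4, q_S = (63 − 235/4) = 17/4, q_F = (72 − 235/4) = 53/4.
Total output Q = 165/4 + 17/4 + 53/4 = 235/4.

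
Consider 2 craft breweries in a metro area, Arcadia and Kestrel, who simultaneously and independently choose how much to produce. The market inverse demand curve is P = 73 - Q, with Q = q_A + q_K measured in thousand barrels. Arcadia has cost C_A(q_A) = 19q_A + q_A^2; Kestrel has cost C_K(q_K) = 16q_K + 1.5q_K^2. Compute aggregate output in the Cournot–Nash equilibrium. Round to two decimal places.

Arcadia's profit: π_A = (73 - Q)q_A - (19q_A + q_A²). Setting ∂π_A/∂q_A = 0: 54 - 4q_A - (q_K) = 0.
Kestrel's profit: π_K = (73 - Q)q_K - (16q_K + (3/2)q_K²). Setting ∂π_K/∂q_K = 0: 57 - 5q_K - (q_A) = 0.
So q_A = (54 - q_K)/4 and q_K = (57 - q_A)/5.
Substituting one into the other gives q_A = 213/19 and q_K = 174/19.
Total output Q = 213/19 + 174/19 = 387/19.

20.37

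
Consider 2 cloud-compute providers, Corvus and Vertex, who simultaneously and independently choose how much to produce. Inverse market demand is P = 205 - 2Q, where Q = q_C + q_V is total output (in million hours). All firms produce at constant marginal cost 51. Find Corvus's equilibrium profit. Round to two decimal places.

1317.56

Each firm earns π_i = (205 - 2Q)q_i - 51q_i.
First-order condition (treating rivals' output as given): 154 - 4q_i - 2q_j = 0.
By symmetry each firm produces the same amount; substituting q_j = q_i yields q_i = 154/6 = 77/3.
Price P = 205 - 2·(154/3) = 307/3.
Corvus's profit: (307/3 - 51)·(77/3) = 1317.5556.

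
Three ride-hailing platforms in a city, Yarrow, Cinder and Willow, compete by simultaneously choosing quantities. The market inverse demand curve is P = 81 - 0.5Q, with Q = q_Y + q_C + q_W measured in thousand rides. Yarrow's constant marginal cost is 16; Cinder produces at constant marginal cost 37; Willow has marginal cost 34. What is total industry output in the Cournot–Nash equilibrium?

Yarrow's profit: π_Y = (81 - 0.5Q)q_Y - (16q_Y). Setting ∂π_Y/∂q_Y = 0: 65 - q_Y - (1/2)(q_C + q_W) = 0.
Cinder's first-order condition: 44 - q_C - (1/2)(q_Y + q_W) = 0.
Willow's first-order condition: 47 - q_W - (1/2)(q_Y + q_C) = 0.
Adding the 3 conditions: 156 − Q − Q = 0, i.e. Q = 78.
Back-substituting: q_Y = (65 − 39)/(1/2) = 52, q_C = (44 − 39)/(1/2) = 10, q_W = (47 − 39)/(1/2) = 16.
Total output Q = 52 + 10 + 16 = 78.

78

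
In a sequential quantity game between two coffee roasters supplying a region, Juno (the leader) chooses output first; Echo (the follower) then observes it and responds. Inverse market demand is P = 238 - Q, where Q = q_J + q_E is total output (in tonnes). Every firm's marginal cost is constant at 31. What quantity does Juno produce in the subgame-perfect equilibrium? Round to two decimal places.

103.50

The follower Echo best-responds to any q_J: π_E = (238 - Q)q_E - 31q_E.
Follower FOC: 207 - q_J - 2q_E = 0, so q_E(q_J) = (207 - q_J)/2.
The leader anticipates this reaction. Substituting into P = 238 - Q gives P = 269/2 - (1/2)q_J, so π_J = (269/2 - (1/2)q_J)q_J - 31q_J.
The leader's first-order condition 207/2 - q_J = 0 yields q_J = 207/2.
Then q_E = (207 - 207/2)/2 = 207/4.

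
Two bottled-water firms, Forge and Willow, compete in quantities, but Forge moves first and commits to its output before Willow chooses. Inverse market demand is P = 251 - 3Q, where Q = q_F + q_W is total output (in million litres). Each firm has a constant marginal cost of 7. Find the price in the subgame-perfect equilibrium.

68

Solve by backward induction. Given q_F, the follower Willow maximises π_W = (251 - 3q_F - 3q_W)q_W - 7q_W.
Setting the follower's marginal profit to zero, 244 - 3q_F - 6q_W = 0, i.e. q_W = (244 - 3q_F)/6.
The leader anticipates this reaction. Substituting into P = 251 - 3Q gives P = 129 - (3/2)q_F, so π_F = (129 - (3/2)q_F)q_F - 7q_F.
Leader FOC: 122 - 3q_F = 0, so q_F = 122/3.
Then q_W = (244 - 3·(122/3))/6 = 61/3.
Total output Q = 61, so price P = 251 - 3·61 = 68.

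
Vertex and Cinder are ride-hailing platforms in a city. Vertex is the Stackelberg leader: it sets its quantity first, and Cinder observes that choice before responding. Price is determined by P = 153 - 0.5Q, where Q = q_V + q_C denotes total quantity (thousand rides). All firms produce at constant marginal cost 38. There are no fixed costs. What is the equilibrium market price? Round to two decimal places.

The follower Cinder best-responds to any q_V: π_C = (153 - 0.5Q)q_C - 38q_C.
Follower FOC: 115 - (1/2)q_V - q_C = 0, so q_C(q_V) = (115 - (1/2)q_V).
The leader anticipates this reaction. Substituting into P = 153 - 0.5Q gives P = 191/2 - (1/4)q_V, so π_V = (191/2 - (1/4)q_V)q_V - 38q_V.
The leader's first-order condition 115/2 - (1/2)q_V = 0 yields q_V = 115.
Then q_C = (115 - (1/2)·115) = 115/2.
Total output Q = 345/2, so price P = 153 - (1/2)·(345/2) = 267/4.

66.75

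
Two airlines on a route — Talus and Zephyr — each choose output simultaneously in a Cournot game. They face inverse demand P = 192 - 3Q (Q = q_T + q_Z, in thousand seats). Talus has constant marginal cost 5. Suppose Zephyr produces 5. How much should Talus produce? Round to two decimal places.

With the rival's output fixed at 5, Talus's profit is π_T = (192 - 3·5 - 3q_T)q_T - (5q_T) = (177 - 3q_T)q_T - (5q_T).
∂π_T/∂q_T = 172 - 6q_T = 0, so q_T = 86/3.

28.67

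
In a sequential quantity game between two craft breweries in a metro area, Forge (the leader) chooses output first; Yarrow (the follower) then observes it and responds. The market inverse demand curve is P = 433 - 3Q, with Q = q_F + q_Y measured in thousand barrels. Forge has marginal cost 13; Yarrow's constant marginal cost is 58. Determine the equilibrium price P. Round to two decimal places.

129.25

Solve by backward induction. Given q_F, the follower Yarrow maximises π_Y = (433 - 3q_F - 3q_Y)q_Y - 58q_Y.
∂π_Y/∂q_Y = 375 - 3q_F - 6q_Y = 0 gives the reaction function q_Y = (375 - 3q_F)/6.
Forge substitutes q_Y(q_F) into its own profit: π_F = q_F(433 - 3q_F - (375 - 3q_F)/2) - 13q_F = (491/2 - (3/2)q_F)q_F - 13q_F.
The leader's first-order condition 465/2 - 3q_F = 0 yields q_F = 155/2.
Then q_Y = (375 - 3·(155/2))/6 = 95/4.
Total output Q = 405/4, so price P = 433 - 3·(405/4) = 517/4.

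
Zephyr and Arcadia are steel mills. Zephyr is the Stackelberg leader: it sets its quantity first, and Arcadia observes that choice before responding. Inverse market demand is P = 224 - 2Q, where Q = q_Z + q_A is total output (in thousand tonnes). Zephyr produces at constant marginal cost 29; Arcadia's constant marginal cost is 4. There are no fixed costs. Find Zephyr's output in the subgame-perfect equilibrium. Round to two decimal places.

The follower Arcadia best-responds to any q_Z: π_A = (224 - 2Q)q_A - 4q_A.
Follower FOC: 220 - 2q_Z - 4q_A = 0, so q_A(q_Z) = (220 - 2q_Z)/4.
Zephyr substitutes q_A(q_Z) into its own profit: π_Z = q_Z(224 - 2q_Z - (220 - 2q_Z)/2) - 29q_Z = (114 - q_Z)q_Z - 29q_Z.
Maximising: ∂π_Z/∂q_Z = 85 - 2q_Z = 0, giving q_Z = 85/2.
Then q_A = (220 - 2·(85/2))/4 = 135/4.

42.50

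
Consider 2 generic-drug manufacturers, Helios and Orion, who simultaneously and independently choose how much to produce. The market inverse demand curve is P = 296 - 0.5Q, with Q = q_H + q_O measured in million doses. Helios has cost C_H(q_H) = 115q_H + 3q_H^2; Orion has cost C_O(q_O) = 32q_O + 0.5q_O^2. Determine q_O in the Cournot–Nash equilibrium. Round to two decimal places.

127.82

Helios's profit: π_H = (296 - 0.5Q)q_H - (115q_H + 3q_H²). Setting ∂π_H/∂q_H = 0: 181 - 7q_H - (1/2)(q_O) = 0.
Orion's profit: π_O = (296 - 0.5Q)q_O - (32q_O + (1/2)q_O²). Setting ∂π_O/∂q_O = 0: 264 - 2q_O - (1/2)(q_H) = 0.
So q_H = (181 - (1/2)q_O)/7 and q_O = (264 - (1/2)q_H)/2.
Solving the pair: q_H = 184/11, q_O = 1406/11.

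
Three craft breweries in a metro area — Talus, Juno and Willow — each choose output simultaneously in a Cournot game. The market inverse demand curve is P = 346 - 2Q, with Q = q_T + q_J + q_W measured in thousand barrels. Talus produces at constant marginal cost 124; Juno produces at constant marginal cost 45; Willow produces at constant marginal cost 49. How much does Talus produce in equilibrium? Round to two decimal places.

8.50

Talus's profit: π_T = (346 - 2Q)q_T - (124q_T). Setting ∂π_T/∂q_T = 0: 222 - 4q_T - 2(q_J + q_W) = 0.
Juno's first-order condition: 301 - 4q_J - 2(q_T + q_W) = 0.
Willow's first-order condition: 297 - 4q_W - 2(q_T + q_J) = 0.
Adding the 3 conditions: 820 − 4Q − 4Q = 0, i.e. Q = 205/2.
Back-substituting: q_T = (222 − 205)/2 = 17/2, q_J = (301 − 205)/2 = 48, q_W = (297 − 205)/2 = 46.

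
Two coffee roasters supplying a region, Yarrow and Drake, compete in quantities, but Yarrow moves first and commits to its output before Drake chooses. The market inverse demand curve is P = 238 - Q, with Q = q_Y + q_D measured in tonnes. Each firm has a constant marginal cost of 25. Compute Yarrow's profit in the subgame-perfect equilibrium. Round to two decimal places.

5671.13

The follower Drake best-responds to any q_Y: π_D = (238 - Q)q_D - 25q_D.
∂π_D/∂q_D = 213 - q_Y - 2q_D = 0 gives the reaction function q_D = (213 - q_Y)/2.
Yarrow substitutes q_D(q_Y) into its own profit: π_Y = q_Y(238 - q_Y - (213 - q_Y)/2) - 25q_Y = (263/2 - (1/2)q_Y)q_Y - 25q_Y.
Maximising: ∂π_Y/∂q_Y = 213/2 - q_Y = 0, giving q_Y = 213/2.
Then q_D = (213 - 213/2)/2 = 213/4.
Price P = 238 - 639/4 = 313/4.
Yarrow's profit: (313/4 - 25)·(213/2) = 5671.1250.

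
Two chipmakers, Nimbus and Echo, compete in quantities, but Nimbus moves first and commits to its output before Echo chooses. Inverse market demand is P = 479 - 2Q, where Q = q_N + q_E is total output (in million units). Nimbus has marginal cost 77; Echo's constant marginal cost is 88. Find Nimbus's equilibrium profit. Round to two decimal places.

Solve by backward induction. Given q_N, the follower Echo maximises π_E = (479 - 2q_N - 2q_E)q_E - 88q_E.
∂π_E/∂q_E = 391 - 2q_N - 4q_E = 0 gives the reaction function q_E = (391 - 2q_N)/4.
Nimbus substitutes q_E(q_N) into its own profit: π_N = q_N(479 - 2q_N - (391 - 2q_N)/2) - 77q_N = (567/2 - q_N)q_N - 77q_N.
Maximising: ∂π_N/∂q_N = 413/2 - 2q_N = 0, giving q_N = 413/4.
Then q_E = (391 - 2·(413/4))/4 = 369/8.
Price P = 479 - 2·(1195/8) = 721/4.
Nimbus's profit: (721/4 - 77)·(413/4) = 10660.5625.

10660.56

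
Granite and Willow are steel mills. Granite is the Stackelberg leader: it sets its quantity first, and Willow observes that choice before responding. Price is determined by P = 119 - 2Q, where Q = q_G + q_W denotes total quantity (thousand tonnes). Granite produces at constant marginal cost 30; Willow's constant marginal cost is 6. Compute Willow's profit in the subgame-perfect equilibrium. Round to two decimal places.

810.03

Solve by backward induction. Given q_G, the follower Willow maximises π_W = (119 - 2q_G - 2q_W)q_W - 6q_W.
∂π_W/∂q_W = 113 - 2q_G - 4q_W = 0 gives the reaction function q_W = (113 - 2q_G)/4.
The leader anticipates this reaction. Substituting into P = 119 - 2Q gives P = 125/2 - q_G, so π_G = (125/2 - q_G)q_G - 30q_G.
The leader's first-order condition 65/2 - 2q_G = 0 yields q_G = 65/4.
Then q_W = (113 - 2·(65/4))/4 = 161/8.
Price P = 119 - 2·(291/8) = 185/4.
Willow's profit: (185/4 - 6)·(161/8) = 810.0313.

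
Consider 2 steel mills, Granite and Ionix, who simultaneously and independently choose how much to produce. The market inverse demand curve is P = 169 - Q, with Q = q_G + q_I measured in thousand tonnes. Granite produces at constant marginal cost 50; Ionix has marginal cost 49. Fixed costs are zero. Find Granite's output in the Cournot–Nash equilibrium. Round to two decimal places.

Granite's profit: π_G = (169 - Q)q_G - (50q_G). Setting ∂π_G/∂q_G = 0: 119 - 2q_G - (q_I) = 0.
Ionix's profit: π_I = (169 - Q)q_I - (49q_I). Setting ∂π_I/∂q_I = 0: 120 - 2q_I - (q_G) = 0.
So q_G = (119 - q_I)/2 and q_I = (120 - q_G)/2.
Solving the pair: q_G = 118/3, q_I = 121/3.

39.33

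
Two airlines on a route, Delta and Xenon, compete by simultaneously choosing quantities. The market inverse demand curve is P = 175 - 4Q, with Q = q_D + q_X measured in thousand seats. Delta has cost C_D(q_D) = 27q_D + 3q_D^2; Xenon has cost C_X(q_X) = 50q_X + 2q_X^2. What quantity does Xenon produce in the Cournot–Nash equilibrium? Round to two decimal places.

7.62

Delta's profit: π_D = (175 - 4Q)q_D - (27q_D + 3q_D²). Setting ∂π_D/∂q_D = 0: 148 - 14q_D - 4(q_X) = 0.
Xenon's profit: π_X = (175 - 4Q)q_X - (50q_X + 2q_X²). Setting ∂π_X/∂q_X = 0: 125 - 12q_X - 4(q_D) = 0.
So q_D = (148 - 4q_X)/14 and q_X = (125 - 4q_D)/12.
Substituting one into the other gives q_D = 319/38 and q_X = 579/76.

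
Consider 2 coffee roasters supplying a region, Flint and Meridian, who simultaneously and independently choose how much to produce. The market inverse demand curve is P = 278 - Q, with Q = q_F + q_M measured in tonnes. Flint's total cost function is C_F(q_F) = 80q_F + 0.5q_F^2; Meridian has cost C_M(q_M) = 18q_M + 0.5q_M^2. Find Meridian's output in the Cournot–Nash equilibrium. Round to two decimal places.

72.75

Flint's profit: π_F = (278 - Q)q_F - (80q_F + (1/2)q_F²). Setting ∂π_F/∂q_F = 0: 198 - 3q_F - (q_M) = 0.
Meridian's profit: π_M = (278 - Q)q_M - (18q_M + (1/2)q_M²). Setting ∂π_M/∂q_M = 0: 260 - 3q_M - (q_F) = 0.
Rearranging gives the reaction functions q_F = (198 - q_M)/3 and q_M = (260 - q_F)/3.
Substituting one into the other gives q_F = 167/4 and q_M = 291/4.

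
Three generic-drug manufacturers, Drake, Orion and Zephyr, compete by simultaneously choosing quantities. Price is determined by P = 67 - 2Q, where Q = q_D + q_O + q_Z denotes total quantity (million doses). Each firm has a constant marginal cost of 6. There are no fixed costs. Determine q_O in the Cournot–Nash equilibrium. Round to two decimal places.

7.63

A representative firm's profit is π_i = q_i(67 - 2Q) - 6q_i.
Setting ∂π_i/∂q_i = 0 with rivals' quantities fixed: 61 - 4q_i - 2·Σ_{j≠i} q_j = 0.
By symmetry each firm produces the same amount; substituting Σ_{j≠i} q_j = 2q_i yields q_i = 61/8.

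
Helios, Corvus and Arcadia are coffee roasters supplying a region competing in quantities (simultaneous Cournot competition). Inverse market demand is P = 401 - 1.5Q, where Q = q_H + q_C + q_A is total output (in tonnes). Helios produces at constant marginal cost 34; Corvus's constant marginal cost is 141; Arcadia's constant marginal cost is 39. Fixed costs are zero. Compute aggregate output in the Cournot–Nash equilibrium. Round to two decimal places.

Helios's profit: π_H = (401 - 1.5Q)q_H - (34q_H). Setting ∂π_H/∂q_H = 0: 367 - 3q_H - (3/2)(q_C + q_A) = 0.
Corvus's first-order condition: 260 - 3q_C - (3/2)(q_H + q_A) = 0.
Arcadia's profit: π_A = (401 - 1.5Q)q_A - (39q_A). Setting ∂π_A/∂q_A = 0: 362 - 3q_A - (3/2)(q_H + q_C) = 0.
Adding the 3 conditions: 989 − 3Q − 3Q = 0, i.e. Q = 989/6.
Back-substituting: q_H = (367 − 989/4)/(3/2) = 479/6, q_C = (260 − 989/4)/(3/2) = 17/2, q_A = (362 − 989/4)/(3/2) = 153/2.
Total output Q = 479/6 + 17/2 + 153/2 = 989/6.

164.83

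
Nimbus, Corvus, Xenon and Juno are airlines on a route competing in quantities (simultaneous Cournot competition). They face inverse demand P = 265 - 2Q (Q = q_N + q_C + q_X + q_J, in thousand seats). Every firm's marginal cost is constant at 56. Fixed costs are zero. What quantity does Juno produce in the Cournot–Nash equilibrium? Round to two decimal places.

20.90

A representative firm's profit is π_i = q_i(265 - 2Q) - 56q_i.
First-order condition (treating rivals' output as given): 209 - 4q_i - 2·Σ_{j≠i} q_j = 0.
With identical firms every q_j equals q_i, so Σ_{j≠i} q_j = 3q_i and 209 = 10q_i, giving q_i = 209/10.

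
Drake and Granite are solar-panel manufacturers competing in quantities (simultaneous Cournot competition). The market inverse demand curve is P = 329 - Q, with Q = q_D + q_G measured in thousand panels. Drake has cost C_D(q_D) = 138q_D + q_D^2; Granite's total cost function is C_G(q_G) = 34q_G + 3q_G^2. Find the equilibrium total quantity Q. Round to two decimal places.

Drake's profit: π_D = (329 - Q)q_D - (138q_D + q_D²). Setting ∂π_D/∂q_D = 0: 191 - 4q_D - (q_G) = 0.
Granite's profit: π_G = (329 - Q)q_G - (34q_G + 3q_G²). Setting ∂π_G/∂q_G = 0: 295 - 8q_G - (q_D) = 0.
Rearranging gives the reaction functions q_D = (191 - q_G)/4 and q_G = (295 - q_D)/8.
Substituting one into the other gives q_D = 1233/31 and q_G = 989/31.
Total output Q = 1233/31 + 989/31 = 71.6774.

71.68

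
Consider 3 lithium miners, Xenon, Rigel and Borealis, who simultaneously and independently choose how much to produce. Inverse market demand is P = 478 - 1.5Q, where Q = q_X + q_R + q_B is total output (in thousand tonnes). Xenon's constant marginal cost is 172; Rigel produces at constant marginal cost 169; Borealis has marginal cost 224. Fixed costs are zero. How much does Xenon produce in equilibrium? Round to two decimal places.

Xenon's profit: π_X = (478 - 1.5Q)q_X - (172q_X). Setting ∂π_X/∂q_X = 0: 306 - 3q_X - (3/2)(q_R + q_B) = 0.
Rigel's profit: π_R = (478 - 1.5Q)q_R - (169q_R). Setting ∂π_R/∂q_R = 0: 309 - 3q_R - (3/2)(q_X + q_B) = 0.
Borealis's profit: π_B = (478 - 1.5Q)q_B - (224q_B). Setting ∂π_B/∂q_B = 0: 254 - 3q_B - (3/2)(q_X + q_R) = 0.
Adding the 3 conditions: 869 − 3Q − 3Q = 0, i.e. Q = 869/6.
Back-substituting: q_X = (306 − 869/4)/(3/2) = 355/6, q_R = (309 − 869/4)/(3/2) = 367/6, q_B = (254 − 869/4)/(3/2) = 49/2.

59.17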